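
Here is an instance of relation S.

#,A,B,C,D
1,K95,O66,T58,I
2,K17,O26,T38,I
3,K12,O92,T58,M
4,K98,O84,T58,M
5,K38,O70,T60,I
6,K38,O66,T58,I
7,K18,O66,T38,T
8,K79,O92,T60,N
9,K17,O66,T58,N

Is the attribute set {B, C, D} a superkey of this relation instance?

No

Rows 1 and 6 have the same {B, C, D} value (B=O66, C=T58, D=I) but are distinct tuples, so {B, C, D} does not determine every attribute — not a superkey.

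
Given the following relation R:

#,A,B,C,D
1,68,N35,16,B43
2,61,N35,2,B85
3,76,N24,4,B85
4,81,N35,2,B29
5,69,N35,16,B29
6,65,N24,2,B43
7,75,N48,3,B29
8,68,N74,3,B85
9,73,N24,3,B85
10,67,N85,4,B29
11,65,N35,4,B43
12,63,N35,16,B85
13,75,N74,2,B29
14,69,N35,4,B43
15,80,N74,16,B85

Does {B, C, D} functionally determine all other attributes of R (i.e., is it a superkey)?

Rows 11 and 14 have the same {B, C, D} value (B=N35, C=4, D=B43) but are distinct tuples, so {B, C, D} does not determine every attribute — not a superkey.

No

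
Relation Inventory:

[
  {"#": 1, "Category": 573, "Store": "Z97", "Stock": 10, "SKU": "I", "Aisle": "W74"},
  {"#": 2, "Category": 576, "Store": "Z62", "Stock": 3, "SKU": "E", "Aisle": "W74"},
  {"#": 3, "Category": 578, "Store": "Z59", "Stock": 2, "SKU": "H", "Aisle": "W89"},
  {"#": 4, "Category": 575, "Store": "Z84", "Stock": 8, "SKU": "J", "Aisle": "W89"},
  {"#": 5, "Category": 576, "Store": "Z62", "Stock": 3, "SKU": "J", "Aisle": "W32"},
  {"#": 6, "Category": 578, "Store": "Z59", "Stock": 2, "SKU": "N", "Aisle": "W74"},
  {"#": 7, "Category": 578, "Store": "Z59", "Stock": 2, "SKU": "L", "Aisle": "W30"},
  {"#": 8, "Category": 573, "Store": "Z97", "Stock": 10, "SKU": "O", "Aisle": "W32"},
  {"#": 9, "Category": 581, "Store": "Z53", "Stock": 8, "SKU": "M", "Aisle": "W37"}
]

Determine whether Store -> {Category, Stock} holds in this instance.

Store=Z97: rows 1, 8 → {Category,Stock} = (573, 10), (573, 10) ✓
Store=Z62: rows 2, 5 → {Category,Stock} = (576, 3), (576, 3) ✓
Store=Z59: rows 3, 6, 7 → {Category,Stock} = (578, 2), (578, 2), (578, 2) ✓
Store=Z84: row 4 → {Category,Stock} = (575, 8) ✓
Store=Z53: row 9 → {Category,Stock} = (581, 8) ✓
Every Store value is associated with a single {Category, Stock} value, so Store -> {Category, Stock} holds.

Yes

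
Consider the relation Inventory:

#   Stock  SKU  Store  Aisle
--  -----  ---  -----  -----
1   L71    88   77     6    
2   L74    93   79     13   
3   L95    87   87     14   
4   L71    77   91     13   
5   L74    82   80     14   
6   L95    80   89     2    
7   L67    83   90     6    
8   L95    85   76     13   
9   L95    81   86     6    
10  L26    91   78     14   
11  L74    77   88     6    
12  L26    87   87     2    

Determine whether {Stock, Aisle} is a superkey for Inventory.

All 12 rows have distinct {Stock, Aisle} values, so {Stock, Aisle} → (all attributes) holds and {Stock, Aisle} is a superkey.

Yes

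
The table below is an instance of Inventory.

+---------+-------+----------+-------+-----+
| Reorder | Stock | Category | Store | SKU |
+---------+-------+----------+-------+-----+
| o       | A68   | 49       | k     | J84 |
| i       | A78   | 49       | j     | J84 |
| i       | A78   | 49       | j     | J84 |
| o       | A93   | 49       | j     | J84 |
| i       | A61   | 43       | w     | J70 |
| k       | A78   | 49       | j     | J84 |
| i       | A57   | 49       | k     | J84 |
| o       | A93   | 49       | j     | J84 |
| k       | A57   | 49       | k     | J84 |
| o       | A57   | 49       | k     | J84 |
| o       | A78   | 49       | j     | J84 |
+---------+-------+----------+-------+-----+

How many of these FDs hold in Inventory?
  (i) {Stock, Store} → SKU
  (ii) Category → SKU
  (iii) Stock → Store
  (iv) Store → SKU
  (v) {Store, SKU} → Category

(i) {Stock, Store} → SKU: every LHS value maps to a single RHS value — holds.
(ii) Category → SKU: every LHS value maps to a single RHS value — holds.
(iii) Stock → Store: every LHS value maps to a single RHS value — holds.
(iv) Store → SKU: every LHS value maps to a single RHS value — holds.
(v) {Store, SKU} → Category: every LHS value maps to a single RHS value — holds.
5 of the 5 dependencies hold.

5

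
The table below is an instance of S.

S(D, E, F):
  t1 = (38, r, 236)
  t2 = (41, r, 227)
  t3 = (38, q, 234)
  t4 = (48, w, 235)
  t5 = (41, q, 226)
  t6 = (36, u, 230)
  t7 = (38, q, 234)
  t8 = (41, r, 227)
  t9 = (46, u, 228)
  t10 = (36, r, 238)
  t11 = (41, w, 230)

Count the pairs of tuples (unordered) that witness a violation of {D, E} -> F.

(D=41, E=r): all 2 rows agree on F — 0 pairs.
(D=38, E=q): all 2 rows agree on F — 0 pairs.

0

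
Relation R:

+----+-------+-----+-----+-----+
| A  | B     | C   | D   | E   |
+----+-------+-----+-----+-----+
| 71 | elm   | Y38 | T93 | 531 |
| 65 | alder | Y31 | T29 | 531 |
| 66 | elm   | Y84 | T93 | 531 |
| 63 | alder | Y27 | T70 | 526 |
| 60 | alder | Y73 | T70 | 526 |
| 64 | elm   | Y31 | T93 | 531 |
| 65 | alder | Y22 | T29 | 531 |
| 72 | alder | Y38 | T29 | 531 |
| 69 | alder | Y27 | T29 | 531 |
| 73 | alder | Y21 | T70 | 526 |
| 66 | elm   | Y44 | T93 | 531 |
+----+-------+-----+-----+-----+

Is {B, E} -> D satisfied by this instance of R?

(B=elm, E=531): 4 rows → D = T93, T93, T93, T93 ✓
(B=alder, E=531): 4 rows → D = T29, T29, T29, T29 ✓
(B=alder, E=526): 3 rows → D = T70, T70, T70 ✓
Every {B, E} value is associated with a single D value, so {B, E} -> D holds.

Yes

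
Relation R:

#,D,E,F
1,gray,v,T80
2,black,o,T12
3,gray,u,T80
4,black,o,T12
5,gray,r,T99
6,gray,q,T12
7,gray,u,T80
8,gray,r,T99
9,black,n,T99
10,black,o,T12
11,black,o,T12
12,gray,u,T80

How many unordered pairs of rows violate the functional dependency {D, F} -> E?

(D=gray, F=T80): violating pairs (1,3), (1,7), (1,12) — 3 pairs.
(D=black, F=T12): all 4 rows agree on E — 0 pairs.
(D=gray, F=T99): all 2 rows agree on E — 0 pairs.

3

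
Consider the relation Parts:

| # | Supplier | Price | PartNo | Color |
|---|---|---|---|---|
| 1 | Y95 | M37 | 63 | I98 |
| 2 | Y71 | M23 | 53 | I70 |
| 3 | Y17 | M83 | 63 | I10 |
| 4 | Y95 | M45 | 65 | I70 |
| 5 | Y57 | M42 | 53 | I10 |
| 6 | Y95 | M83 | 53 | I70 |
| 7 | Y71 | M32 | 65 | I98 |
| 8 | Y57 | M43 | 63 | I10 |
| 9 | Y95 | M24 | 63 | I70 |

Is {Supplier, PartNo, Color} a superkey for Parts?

Yes

All 9 rows have distinct {Supplier, PartNo, Color} values, so {Supplier, PartNo, Color} → (all attributes) holds and {Supplier, PartNo, Color} is a superkey.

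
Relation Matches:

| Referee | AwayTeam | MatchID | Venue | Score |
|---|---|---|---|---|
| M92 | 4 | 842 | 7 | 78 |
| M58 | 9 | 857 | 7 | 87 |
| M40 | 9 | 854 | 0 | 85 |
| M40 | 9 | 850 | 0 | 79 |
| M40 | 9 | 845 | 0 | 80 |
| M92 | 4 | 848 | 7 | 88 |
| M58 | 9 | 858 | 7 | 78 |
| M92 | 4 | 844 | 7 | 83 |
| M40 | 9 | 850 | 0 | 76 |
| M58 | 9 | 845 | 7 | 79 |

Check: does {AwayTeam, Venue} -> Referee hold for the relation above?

(AwayTeam=4, Venue=7): 3 rows → Referee = M92, M92, M92 ✓
(AwayTeam=9, Venue=7): 3 rows → Referee = M58, M58, M58 ✓
(AwayTeam=9, Venue=0): 4 rows → Referee = M40, M40, M40, M40 ✓
Every {AwayTeam, Venue} value is associated with a single Referee value, so {AwayTeam, Venue} -> Referee holds.

Yes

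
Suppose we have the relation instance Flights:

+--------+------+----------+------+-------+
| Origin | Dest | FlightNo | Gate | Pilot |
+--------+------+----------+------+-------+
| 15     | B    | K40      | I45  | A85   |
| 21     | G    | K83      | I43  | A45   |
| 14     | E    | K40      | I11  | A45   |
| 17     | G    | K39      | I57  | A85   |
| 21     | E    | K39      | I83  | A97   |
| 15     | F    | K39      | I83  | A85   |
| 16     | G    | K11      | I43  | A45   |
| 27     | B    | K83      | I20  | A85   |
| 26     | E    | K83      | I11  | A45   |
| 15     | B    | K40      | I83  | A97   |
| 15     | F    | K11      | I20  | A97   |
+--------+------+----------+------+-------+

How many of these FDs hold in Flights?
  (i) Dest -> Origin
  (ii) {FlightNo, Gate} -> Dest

0

(i) Dest -> Origin: Dest=B: 3 rows → Origin takes values {15, 27} — violation; Dest=G: 3 rows → Origin takes values {21, 17, 16} — violation; Dest=E: 3 rows → Origin takes values {14, 21, 26} — violation — fails.
(ii) {FlightNo, Gate} -> Dest: (FlightNo=K39, Gate=I83): 2 rows → Dest takes values {E, F} — violation — fails.
None of the 2 dependencies hold.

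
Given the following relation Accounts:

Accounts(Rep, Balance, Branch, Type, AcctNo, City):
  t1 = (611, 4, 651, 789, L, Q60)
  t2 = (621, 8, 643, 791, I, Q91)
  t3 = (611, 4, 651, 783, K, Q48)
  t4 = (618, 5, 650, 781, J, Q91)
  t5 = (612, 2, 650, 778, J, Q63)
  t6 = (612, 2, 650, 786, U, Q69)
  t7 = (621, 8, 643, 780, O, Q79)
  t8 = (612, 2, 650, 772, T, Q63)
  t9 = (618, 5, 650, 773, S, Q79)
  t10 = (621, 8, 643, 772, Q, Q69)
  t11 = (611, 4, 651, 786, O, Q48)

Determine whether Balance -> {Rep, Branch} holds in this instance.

Balance=4: rows 1, 3, 11 → {Rep,Branch} = (611, 651), (611, 651), (611, 651) ✓
Balance=8: rows 2, 7, 10 → {Rep,Branch} = (621, 643), (621, 643), (621, 643) ✓
Balance=5: rows 4, 9 → {Rep,Branch} = (618, 650), (618, 650) ✓
Balance=2: rows 5, 6, 8 → {Rep,Branch} = (612, 650), (612, 650), (612, 650) ✓
Every Balance value is associated with a single {Rep, Branch} value, so Balance -> {Rep, Branch} holds.

Yes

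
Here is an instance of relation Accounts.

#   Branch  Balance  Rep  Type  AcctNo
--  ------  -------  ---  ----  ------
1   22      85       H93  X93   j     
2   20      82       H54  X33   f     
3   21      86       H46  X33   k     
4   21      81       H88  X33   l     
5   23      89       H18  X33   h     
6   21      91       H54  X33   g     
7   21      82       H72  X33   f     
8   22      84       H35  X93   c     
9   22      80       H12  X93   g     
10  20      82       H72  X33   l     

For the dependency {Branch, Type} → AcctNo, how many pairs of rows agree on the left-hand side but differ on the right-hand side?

(Branch=22, Type=X93): violating pairs (1,8), (1,9), (8,9) — 3 pairs.
(Branch=20, Type=X33): violating pairs (2,10) — 1 pair.
(Branch=21, Type=X33): violating pairs (3,4), (3,6), (3,7), (4,6), (4,7), (6,7) — 6 pairs.

10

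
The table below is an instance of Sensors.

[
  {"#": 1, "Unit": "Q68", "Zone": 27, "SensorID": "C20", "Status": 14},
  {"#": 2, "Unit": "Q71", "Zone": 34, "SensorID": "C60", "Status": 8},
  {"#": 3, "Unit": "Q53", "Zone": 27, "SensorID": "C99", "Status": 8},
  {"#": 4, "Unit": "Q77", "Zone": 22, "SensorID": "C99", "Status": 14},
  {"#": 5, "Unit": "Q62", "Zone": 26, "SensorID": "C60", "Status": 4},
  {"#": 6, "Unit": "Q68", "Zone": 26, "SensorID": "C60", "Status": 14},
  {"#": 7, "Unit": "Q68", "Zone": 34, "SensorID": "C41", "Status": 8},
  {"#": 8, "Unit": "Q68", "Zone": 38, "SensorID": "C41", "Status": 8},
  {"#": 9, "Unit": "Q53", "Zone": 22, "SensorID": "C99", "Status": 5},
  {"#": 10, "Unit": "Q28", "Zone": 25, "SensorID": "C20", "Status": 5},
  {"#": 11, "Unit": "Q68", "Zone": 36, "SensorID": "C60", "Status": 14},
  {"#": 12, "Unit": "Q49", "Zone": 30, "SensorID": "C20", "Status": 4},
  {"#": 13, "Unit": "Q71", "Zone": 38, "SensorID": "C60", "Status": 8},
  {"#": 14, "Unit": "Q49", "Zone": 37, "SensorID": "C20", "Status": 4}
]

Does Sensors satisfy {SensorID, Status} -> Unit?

(SensorID=C20, Status=14): row 1 → Unit = Q68 ✓
(SensorID=C60, Status=8): rows 2, 13 → Unit = Q71, Q71 ✓
(SensorID=C99, Status=8): row 3 → Unit = Q53 ✓
(SensorID=C99, Status=14): row 4 → Unit = Q77 ✓
(SensorID=C60, Status=4): row 5 → Unit = Q62 ✓
(SensorID=C60, Status=14): rows 6, 11 → Unit = Q68, Q68 ✓
(SensorID=C41, Status=8): rows 7, 8 → Unit = Q68, Q68 ✓
(SensorID=C99, Status=5): row 9 → Unit = Q53 ✓
(SensorID=C20, Status=5): row 10 → Unit = Q28 ✓
(SensorID=C20, Status=4): rows 12, 14 → Unit = Q49, Q49 ✓
Every {SensorID, Status} value is associated with a single Unit value, so {SensorID, Status} -> Unit holds.

Yes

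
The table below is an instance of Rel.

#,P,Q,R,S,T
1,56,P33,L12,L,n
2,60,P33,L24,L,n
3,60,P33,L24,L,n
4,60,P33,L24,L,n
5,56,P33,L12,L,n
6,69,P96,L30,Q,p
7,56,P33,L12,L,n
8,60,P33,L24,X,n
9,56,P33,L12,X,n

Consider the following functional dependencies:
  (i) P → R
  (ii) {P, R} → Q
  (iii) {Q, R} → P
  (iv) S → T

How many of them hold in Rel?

(i) P → R: every LHS value maps to a single RHS value — holds.
(ii) {P, R} → Q: every LHS value maps to a single RHS value — holds.
(iii) {Q, R} → P: every LHS value maps to a single RHS value — holds.
(iv) S → T: every LHS value maps to a single RHS value — holds.
4 of the 4 dependencies hold.

4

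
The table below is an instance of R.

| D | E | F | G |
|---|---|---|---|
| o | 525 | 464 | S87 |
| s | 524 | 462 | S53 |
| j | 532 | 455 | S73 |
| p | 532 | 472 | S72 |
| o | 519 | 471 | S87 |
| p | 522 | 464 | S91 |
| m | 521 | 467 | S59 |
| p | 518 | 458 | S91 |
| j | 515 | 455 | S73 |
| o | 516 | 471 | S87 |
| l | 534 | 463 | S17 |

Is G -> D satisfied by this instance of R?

Yes

G=S87: 3 rows → D = o, o, o ✓
G=S53: 1 row → D = s ✓
G=S73: 2 rows → D = j, j ✓
G=S72: 1 row → D = p ✓
G=S91: 2 rows → D = p, p ✓
G=S59: 1 row → D = m ✓
G=S17: 1 row → D = l ✓
Every G value is associated with a single D value, so G -> D holds.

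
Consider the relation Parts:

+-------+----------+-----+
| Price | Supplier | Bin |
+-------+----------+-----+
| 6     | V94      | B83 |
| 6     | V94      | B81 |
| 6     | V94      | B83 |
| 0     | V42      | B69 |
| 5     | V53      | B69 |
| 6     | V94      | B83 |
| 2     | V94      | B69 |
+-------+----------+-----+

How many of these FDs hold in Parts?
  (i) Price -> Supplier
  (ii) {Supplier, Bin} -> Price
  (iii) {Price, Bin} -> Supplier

(i) Price -> Supplier: every LHS value maps to a single RHS value — holds.
(ii) {Supplier, Bin} -> Price: every LHS value maps to a single RHS value — holds.
(iii) {Price, Bin} -> Supplier: every LHS value maps to a single RHS value — holds.
3 of the 3 dependencies hold.

3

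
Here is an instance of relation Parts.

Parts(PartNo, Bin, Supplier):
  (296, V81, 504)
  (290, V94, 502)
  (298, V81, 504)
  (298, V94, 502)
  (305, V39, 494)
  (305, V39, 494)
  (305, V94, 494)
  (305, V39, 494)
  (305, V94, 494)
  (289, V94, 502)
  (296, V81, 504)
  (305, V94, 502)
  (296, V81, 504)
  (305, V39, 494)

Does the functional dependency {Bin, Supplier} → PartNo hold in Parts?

(Bin=V81, Supplier=504): 4 rows → PartNo takes values {296, 298} — violation
(Bin=V94, Supplier=502): 4 rows → PartNo takes values {290, 298, 289, 305} — violation
(Bin=V39, Supplier=494): 4 rows → PartNo = 305, 305, 305, 305 ✓
(Bin=V94, Supplier=494): 2 rows → PartNo = 305, 305 ✓
Two rows agree on {Bin, Supplier} but differ on PartNo, so {Bin, Supplier} → PartNo does not hold.

No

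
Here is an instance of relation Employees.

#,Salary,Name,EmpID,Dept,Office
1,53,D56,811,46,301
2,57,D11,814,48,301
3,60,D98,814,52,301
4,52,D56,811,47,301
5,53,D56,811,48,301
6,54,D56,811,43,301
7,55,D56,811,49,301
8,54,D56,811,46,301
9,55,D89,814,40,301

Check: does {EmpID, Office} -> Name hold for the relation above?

No

(EmpID=811, Office=301): rows 1, 4, 5, 6, 7, 8 → Name = D56, D56, D56, D56, D56, D56 ✓
(EmpID=814, Office=301): rows 2, 3, 9 → Name takes values {D11, D98, D89} — violation
Two rows agree on {EmpID, Office} but differ on Name, so {EmpID, Office} -> Name does not hold.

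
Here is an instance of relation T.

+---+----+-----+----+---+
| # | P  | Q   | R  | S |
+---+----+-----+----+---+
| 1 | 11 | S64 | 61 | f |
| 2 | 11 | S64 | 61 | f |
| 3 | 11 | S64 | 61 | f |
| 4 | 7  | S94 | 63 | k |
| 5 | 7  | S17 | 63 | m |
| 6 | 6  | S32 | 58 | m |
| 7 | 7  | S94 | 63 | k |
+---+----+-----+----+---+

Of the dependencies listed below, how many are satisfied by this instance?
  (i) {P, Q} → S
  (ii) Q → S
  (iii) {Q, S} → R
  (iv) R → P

(i) {P, Q} → S: every LHS value maps to a single RHS value — holds.
(ii) Q → S: every LHS value maps to a single RHS value — holds.
(iii) {Q, S} → R: every LHS value maps to a single RHS value — holds.
(iv) R → P: every LHS value maps to a single RHS value — holds.
4 of the 4 dependencies hold.

4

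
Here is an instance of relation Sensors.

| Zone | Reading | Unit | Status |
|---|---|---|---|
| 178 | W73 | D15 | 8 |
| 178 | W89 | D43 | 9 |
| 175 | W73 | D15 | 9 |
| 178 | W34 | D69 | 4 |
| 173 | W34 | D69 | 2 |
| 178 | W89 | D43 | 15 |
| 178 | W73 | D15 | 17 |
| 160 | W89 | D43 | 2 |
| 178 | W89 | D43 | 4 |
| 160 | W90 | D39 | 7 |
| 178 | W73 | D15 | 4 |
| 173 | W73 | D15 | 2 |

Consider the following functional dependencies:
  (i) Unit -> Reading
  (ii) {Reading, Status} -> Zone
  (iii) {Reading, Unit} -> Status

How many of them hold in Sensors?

2

(i) Unit -> Reading: every LHS value maps to a single RHS value — holds.
(ii) {Reading, Status} -> Zone: every LHS value maps to a single RHS value — holds.
(iii) {Reading, Unit} -> Status: (Reading=W73, Unit=D15): 5 rows → Status takes values {8, 9, 17, 4, 2} — violation; (Reading=W89, Unit=D43): 4 rows → Status takes values {9, 15, 2, 4} — violation; (Reading=W34, Unit=D69): 2 rows → Status takes values {4, 2} — violation — fails.
2 of the 3 dependencies hold.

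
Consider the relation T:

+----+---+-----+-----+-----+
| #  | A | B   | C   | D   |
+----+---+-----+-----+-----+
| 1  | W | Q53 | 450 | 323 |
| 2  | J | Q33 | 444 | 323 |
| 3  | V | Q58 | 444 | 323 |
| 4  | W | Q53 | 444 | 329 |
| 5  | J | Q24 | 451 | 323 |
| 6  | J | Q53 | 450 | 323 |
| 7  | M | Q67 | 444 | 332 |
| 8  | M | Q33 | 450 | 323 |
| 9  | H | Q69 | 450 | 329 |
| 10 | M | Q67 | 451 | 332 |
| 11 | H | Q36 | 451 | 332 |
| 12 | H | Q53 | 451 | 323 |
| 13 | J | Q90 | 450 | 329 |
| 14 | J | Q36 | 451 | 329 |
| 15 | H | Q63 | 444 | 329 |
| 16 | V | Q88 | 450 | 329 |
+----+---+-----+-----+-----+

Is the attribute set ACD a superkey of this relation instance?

Yes

All 16 rows have distinct ACD values, so ACD → (all attributes) holds and ACD is a superkey.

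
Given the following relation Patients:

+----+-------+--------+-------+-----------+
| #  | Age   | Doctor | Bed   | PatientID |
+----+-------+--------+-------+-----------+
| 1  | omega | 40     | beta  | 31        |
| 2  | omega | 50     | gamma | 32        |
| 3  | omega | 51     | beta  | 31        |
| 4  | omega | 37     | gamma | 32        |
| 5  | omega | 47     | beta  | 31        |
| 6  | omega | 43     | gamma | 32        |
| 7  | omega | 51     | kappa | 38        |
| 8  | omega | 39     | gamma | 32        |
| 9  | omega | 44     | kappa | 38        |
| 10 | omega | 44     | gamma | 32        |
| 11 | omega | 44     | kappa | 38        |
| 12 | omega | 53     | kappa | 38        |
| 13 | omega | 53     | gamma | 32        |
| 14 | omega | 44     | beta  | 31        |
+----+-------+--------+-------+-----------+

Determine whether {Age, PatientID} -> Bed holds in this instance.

Yes

(Age=omega, PatientID=31): rows 1, 3, 5, 14 → Bed = beta, beta, beta, beta ✓
(Age=omega, PatientID=32): rows 2, 4, 6, 8, 10, 13 → Bed = gamma, gamma, gamma, gamma, gamma, gamma ✓
(Age=omega, PatientID=38): rows 7, 9, 11, 12 → Bed = kappa, kappa, kappa, kappa ✓
Every {Age, PatientID} value is associated with a single Bed value, so {Age, PatientID} -> Bed holds.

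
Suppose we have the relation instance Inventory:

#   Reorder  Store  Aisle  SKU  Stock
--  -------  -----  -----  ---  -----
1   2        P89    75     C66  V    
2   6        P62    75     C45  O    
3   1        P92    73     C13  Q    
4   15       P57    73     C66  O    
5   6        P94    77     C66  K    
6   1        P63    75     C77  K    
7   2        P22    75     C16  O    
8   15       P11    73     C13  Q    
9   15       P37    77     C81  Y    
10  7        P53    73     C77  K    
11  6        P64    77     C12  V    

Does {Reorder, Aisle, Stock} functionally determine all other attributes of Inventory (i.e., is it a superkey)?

Yes

All 11 rows have distinct {Reorder, Aisle, Stock} values, so {Reorder, Aisle, Stock} → (all attributes) holds and {Reorder, Aisle, Stock} is a superkey.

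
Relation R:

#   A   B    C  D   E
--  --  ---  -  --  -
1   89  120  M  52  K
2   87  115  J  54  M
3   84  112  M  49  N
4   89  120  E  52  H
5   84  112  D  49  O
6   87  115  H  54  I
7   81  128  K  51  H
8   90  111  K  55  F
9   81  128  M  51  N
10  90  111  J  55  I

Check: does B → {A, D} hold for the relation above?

B=120: rows 1, 4 → {A,D} = (89, 52), (89, 52) ✓
B=115: rows 2, 6 → {A,D} = (87, 54), (87, 54) ✓
B=112: rows 3, 5 → {A,D} = (84, 49), (84, 49) ✓
B=128: rows 7, 9 → {A,D} = (81, 51), (81, 51) ✓
B=111: rows 8, 10 → {A,D} = (90, 55), (90, 55) ✓
Every B value is associated with a single {A, D} value, so B → {A, D} holds.

Yes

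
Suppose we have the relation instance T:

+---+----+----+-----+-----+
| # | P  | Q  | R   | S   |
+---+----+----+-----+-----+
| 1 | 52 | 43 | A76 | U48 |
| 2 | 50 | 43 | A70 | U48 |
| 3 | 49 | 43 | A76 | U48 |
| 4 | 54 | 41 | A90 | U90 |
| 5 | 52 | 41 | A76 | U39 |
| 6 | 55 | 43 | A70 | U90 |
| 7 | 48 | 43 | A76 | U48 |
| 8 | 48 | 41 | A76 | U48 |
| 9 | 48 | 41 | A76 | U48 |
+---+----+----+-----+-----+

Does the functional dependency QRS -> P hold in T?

(Q=43, R=A76, S=U48): rows 1, 3, 7 → P takes values {52, 49, 48} — violation
(Q=43, R=A70, S=U48): row 2 → P = 50 ✓
(Q=41, R=A90, S=U90): row 4 → P = 54 ✓
(Q=41, R=A76, S=U39): row 5 → P = 52 ✓
(Q=43, R=A70, S=U90): row 6 → P = 55 ✓
(Q=41, R=A76, S=U48): rows 8, 9 → P = 48, 48 ✓
Two rows agree on QRS but differ on P, so QRS -> P does not hold.

No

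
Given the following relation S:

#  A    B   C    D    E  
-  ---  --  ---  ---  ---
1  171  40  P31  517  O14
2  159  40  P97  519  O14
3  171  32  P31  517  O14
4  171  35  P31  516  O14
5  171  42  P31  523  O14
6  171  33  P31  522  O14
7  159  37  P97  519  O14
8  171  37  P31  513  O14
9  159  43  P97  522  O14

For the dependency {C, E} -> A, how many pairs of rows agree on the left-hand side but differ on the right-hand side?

0

(C=P31, E=O14): all 6 rows agree on A — 0 pairs.
(C=P97, E=O14): all 3 rows agree on A — 0 pairs.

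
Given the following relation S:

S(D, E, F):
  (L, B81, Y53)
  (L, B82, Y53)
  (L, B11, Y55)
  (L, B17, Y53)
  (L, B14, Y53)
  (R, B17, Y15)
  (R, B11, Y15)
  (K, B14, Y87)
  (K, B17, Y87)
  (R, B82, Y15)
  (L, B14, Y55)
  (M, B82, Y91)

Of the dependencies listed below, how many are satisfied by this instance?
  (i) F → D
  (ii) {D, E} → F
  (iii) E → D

1

(i) F → D: every LHS value maps to a single RHS value — holds.
(ii) {D, E} → F: (D=L, E=B14): 2 rows → F takes values {Y53, Y55} — violation — fails.
(iii) E → D: E=B82: 3 rows → D takes values {L, R, M} — violation; E=B11: 2 rows → D takes values {L, R} — violation; E=B17: 3 rows → D takes values {L, R, K} — violation; E=B14: 3 rows → D takes values {L, K} — violation — fails.
1 of the 3 dependencies holds.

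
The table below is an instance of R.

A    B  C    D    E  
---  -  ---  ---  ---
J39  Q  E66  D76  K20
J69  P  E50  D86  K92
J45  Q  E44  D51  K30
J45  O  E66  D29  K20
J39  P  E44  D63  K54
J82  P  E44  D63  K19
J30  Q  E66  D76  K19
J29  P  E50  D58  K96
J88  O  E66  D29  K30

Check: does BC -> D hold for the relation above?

(B=Q, C=E66): 2 rows → D = D76, D76 ✓
(B=P, C=E50): 2 rows → D takes values {D86, D58} — violation
(B=Q, C=E44): 1 row → D = D51 ✓
(B=O, C=E66): 2 rows → D = D29, D29 ✓
(B=P, C=E44): 2 rows → D = D63, D63 ✓
Two rows agree on BC but differ on D, so BC -> D does not hold.

No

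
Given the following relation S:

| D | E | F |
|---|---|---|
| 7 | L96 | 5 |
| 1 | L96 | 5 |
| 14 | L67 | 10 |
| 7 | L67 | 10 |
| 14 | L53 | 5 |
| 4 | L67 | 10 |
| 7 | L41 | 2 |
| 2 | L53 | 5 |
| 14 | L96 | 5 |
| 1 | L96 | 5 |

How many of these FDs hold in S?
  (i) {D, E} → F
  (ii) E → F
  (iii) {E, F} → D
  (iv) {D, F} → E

2

(i) {D, E} → F: every LHS value maps to a single RHS value — holds.
(ii) E → F: every LHS value maps to a single RHS value — holds.
(iii) {E, F} → D: (E=L96, F=5): 4 rows → D takes values {7, 1, 14} — violation; (E=L67, F=10): 3 rows → D takes values {14, 7, 4} — violation; (E=L53, F=5): 2 rows → D takes values {14, 2} — violation — fails.
(iv) {D, F} → E: (D=14, F=5): 2 rows → E takes values {L53, L96} — violation — fails.
2 of the 4 dependencies hold.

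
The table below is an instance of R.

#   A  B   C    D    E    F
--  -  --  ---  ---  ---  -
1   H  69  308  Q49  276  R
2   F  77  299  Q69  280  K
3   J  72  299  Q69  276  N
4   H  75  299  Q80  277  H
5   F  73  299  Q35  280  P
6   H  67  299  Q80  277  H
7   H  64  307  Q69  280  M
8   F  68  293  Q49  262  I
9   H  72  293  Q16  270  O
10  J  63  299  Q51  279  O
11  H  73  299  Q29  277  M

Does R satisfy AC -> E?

No

(A=H, C=308): row 1 → E = 276 ✓
(A=F, C=299): rows 2, 5 → E = 280, 280 ✓
(A=J, C=299): rows 3, 10 → E takes values {276, 279} — violation
(A=H, C=299): rows 4, 6, 11 → E = 277, 277, 277 ✓
(A=H, C=307): row 7 → E = 280 ✓
(A=F, C=293): row 8 → E = 262 ✓
(A=H, C=293): row 9 → E = 270 ✓
Two rows agree on AC but differ on E, so AC -> E does not hold.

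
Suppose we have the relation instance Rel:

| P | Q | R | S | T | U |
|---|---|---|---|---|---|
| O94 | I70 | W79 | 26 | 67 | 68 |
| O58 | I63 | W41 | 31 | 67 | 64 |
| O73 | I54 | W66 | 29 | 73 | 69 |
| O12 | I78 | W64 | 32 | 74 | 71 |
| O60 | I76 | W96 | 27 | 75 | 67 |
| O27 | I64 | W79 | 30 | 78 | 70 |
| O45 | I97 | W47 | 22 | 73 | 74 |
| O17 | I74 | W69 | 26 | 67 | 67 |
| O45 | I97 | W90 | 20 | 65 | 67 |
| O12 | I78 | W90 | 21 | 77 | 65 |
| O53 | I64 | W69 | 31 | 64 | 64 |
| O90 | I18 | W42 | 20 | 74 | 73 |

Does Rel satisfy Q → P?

Q=I70: 1 row → P = O94 ✓
Q=I63: 1 row → P = O58 ✓
Q=I54: 1 row → P = O73 ✓
Q=I78: 2 rows → P = O12, O12 ✓
Q=I76: 1 row → P = O60 ✓
Q=I64: 2 rows → P takes values {O27, O53} — violation
Q=I97: 2 rows → P = O45, O45 ✓
Q=I74: 1 row → P = O17 ✓
Q=I18: 1 row → P = O90 ✓
Two rows agree on Q but differ on P, so Q → P does not hold.

No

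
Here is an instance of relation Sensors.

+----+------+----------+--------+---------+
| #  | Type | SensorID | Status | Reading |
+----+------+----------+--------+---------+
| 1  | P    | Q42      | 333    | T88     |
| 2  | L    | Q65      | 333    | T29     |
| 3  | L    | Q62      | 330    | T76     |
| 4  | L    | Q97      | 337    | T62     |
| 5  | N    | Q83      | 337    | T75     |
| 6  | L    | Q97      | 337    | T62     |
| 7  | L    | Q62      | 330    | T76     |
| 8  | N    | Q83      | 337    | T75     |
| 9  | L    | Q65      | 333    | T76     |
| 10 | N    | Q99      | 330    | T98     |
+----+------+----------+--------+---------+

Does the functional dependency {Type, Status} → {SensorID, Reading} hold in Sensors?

(Type=P, Status=333): row 1 → {SensorID,Reading} = (Q42, T88) ✓
(Type=L, Status=333): rows 2, 9 → {SensorID,Reading} takes values {(Q65, T29), (Q65, T76)} — violation
(Type=L, Status=330): rows 3, 7 → {SensorID,Reading} = (Q62, T76), (Q62, T76) ✓
(Type=L, Status=337): rows 4, 6 → {SensorID,Reading} = (Q97, T62), (Q97, T62) ✓
(Type=N, Status=337): rows 5, 8 → {SensorID,Reading} = (Q83, T75), (Q83, T75) ✓
(Type=N, Status=330): row 10 → {SensorID,Reading} = (Q99, T98) ✓
Two rows agree on {Type, Status} but differ on {SensorID, Reading}, so {Type, Status} → {SensorID, Reading} does not hold.

No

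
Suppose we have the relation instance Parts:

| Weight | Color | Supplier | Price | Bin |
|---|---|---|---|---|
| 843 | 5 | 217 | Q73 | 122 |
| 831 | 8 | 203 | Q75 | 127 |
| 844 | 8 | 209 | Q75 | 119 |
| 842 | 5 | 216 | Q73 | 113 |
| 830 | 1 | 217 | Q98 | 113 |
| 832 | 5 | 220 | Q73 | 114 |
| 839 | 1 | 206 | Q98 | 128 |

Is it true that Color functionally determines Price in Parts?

Color=5: 3 rows → Price = Q73, Q73, Q73 ✓
Color=8: 2 rows → Price = Q75, Q75 ✓
Color=1: 2 rows → Price = Q98, Q98 ✓
Every Color value is associated with a single Price value, so Color -> Price holds.

Yes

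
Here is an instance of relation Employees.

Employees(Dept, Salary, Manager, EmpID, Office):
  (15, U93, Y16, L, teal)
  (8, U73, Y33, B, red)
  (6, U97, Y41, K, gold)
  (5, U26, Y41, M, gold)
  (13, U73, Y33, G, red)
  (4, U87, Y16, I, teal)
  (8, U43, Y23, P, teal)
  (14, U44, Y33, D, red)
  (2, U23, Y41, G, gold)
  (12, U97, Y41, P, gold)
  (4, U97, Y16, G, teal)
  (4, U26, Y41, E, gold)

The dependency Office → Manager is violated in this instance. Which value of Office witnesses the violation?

Office=teal: 4 rows → Manager takes values {Y16, Y23} — violation
Office=red: 3 rows → Manager = Y33, Y33, Y33 ✓
Office=gold: 5 rows → Manager = Y41, Y41, Y41, Y41, Y41 ✓
The only Office value with inconsistent Manager is Office=teal.

teal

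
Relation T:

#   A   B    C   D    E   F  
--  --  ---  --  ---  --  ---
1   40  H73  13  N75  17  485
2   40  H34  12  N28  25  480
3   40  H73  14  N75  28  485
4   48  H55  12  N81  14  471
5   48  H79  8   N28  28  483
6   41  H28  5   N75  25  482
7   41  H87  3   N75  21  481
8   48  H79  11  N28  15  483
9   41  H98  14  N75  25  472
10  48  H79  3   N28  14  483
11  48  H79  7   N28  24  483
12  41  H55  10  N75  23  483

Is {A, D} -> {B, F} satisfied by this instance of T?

No

(A=40, D=N75): rows 1, 3 → {B,F} = (H73, 485), (H73, 485) ✓
(A=40, D=N28): row 2 → {B,F} = (H34, 480) ✓
(A=48, D=N81): row 4 → {B,F} = (H55, 471) ✓
(A=48, D=N28): rows 5, 8, 10, 11 → {B,F} = (H79, 483), (H79, 483), (H79, 483), (H79, 483) ✓
(A=41, D=N75): rows 6, 7, 9, 12 → {B,F} takes values {(H28, 482), (H87, 481), (H98, 472), (H55, 483)} — violation
Two rows agree on {A, D} but differ on {B, F}, so {A, D} -> {B, F} does not hold.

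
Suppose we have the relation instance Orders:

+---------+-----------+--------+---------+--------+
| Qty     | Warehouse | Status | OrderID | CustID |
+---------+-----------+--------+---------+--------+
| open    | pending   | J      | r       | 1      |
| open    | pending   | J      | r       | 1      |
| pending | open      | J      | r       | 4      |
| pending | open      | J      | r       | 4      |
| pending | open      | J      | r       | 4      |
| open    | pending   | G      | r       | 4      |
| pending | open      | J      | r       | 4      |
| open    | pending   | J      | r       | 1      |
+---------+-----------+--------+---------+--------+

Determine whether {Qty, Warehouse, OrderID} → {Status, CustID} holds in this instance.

No

(Qty=open, Warehouse=pending, OrderID=r): 4 rows → {Status,CustID} takes values {(J, 1), (G, 4)} — violation
(Qty=pending, Warehouse=open, OrderID=r): 4 rows → {Status,CustID} = (J, 4), (J, 4), (J, 4), (J, 4) ✓
Two rows agree on {Qty, Warehouse, OrderID} but differ on {Status, CustID}, so {Qty, Warehouse, OrderID} → {Status, CustID} does not hold.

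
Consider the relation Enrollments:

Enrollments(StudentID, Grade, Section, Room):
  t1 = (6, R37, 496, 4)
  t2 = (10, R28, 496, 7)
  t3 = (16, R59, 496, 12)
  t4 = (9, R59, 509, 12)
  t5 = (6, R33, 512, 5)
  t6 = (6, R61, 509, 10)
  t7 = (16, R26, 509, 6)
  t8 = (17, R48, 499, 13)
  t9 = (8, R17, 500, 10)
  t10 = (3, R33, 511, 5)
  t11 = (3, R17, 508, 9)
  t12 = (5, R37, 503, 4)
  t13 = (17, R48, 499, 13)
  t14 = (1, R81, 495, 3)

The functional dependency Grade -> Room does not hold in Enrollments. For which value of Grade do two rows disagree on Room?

R17

Grade=R37: rows 1, 12 → Room = 4, 4 ✓
Grade=R28: row 2 → Room = 7 ✓
Grade=R59: rows 3, 4 → Room = 12, 12 ✓
Grade=R33: rows 5, 10 → Room = 5, 5 ✓
Grade=R61: row 6 → Room = 10 ✓
Grade=R26: row 7 → Room = 6 ✓
Grade=R48: rows 8, 13 → Room = 13, 13 ✓
Grade=R17: rows 9, 11 → Room takes values {10, 9} — violation
Grade=R81: row 14 → Room = 3 ✓
The only Grade value with inconsistent Room is Grade=R17.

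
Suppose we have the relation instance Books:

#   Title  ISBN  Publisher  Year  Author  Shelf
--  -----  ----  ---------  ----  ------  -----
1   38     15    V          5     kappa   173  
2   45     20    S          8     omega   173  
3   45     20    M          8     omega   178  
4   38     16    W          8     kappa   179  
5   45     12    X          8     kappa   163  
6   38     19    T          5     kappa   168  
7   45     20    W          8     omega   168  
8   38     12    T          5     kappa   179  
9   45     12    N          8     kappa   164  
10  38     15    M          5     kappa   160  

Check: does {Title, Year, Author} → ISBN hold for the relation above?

No

(Title=38, Year=5, Author=kappa): rows 1, 6, 8, 10 → ISBN takes values {15, 19, 12} — violation
(Title=45, Year=8, Author=omega): rows 2, 3, 7 → ISBN = 20, 20, 20 ✓
(Title=38, Year=8, Author=kappa): row 4 → ISBN = 16 ✓
(Title=45, Year=8, Author=kappa): rows 5, 9 → ISBN = 12, 12 ✓
Two rows agree on {Title, Year, Author} but differ on ISBN, so {Title, Year, Author} → ISBN does not hold.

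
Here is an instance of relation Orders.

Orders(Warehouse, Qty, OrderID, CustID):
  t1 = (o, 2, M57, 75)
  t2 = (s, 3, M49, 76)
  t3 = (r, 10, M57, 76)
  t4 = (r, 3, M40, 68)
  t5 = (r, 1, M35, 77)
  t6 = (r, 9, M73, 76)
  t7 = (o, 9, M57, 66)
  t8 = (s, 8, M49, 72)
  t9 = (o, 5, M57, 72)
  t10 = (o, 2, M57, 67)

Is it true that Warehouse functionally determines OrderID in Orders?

Warehouse=o: rows 1, 7, 9, 10 → OrderID = M57, M57, M57, M57 ✓
Warehouse=s: rows 2, 8 → OrderID = M49, M49 ✓
Warehouse=r: rows 3, 4, 5, 6 → OrderID takes values {M57, M40, M35, M73} — violation
Two rows agree on Warehouse but differ on OrderID, so Warehouse -> OrderID does not hold.

No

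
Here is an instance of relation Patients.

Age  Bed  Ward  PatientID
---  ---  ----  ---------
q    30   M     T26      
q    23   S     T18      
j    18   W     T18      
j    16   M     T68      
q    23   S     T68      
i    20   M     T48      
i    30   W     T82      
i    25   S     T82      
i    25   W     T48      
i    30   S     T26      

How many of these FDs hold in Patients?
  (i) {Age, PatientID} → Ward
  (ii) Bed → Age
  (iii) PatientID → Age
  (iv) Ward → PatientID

0

(i) {Age, PatientID} → Ward: (Age=i, PatientID=T48): 2 rows → Ward takes values {M, W} — violation; (Age=i, PatientID=T82): 2 rows → Ward takes values {W, S} — violation — fails.
(ii) Bed → Age: Bed=30: 3 rows → Age takes values {q, i} — violation — fails.
(iii) PatientID → Age: PatientID=T26: 2 rows → Age takes values {q, i} — violation; PatientID=T18: 2 rows → Age takes values {q, j} — violation; PatientID=T68: 2 rows → Age takes values {j, q} — violation — fails.
(iv) Ward → PatientID: Ward=M: 3 rows → PatientID takes values {T26, T68, T48} — violation; Ward=S: 4 rows → PatientID takes values {T18, T68, T82, T26} — violation; Ward=W: 3 rows → PatientID takes values {T18, T82, T48} — violation — fails.
None of the 4 dependencies hold.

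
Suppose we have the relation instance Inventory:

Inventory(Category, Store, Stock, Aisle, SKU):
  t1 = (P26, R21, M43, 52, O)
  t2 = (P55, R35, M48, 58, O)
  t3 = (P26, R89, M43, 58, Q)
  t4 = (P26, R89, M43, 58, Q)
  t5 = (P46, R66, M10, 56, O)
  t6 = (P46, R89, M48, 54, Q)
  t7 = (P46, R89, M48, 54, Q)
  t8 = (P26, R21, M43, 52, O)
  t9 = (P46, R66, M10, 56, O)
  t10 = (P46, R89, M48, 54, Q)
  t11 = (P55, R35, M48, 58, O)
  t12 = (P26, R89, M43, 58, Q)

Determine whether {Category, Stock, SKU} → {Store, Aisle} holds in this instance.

Yes

(Category=P26, Stock=M43, SKU=O): rows 1, 8 → {Store,Aisle} = (R21, 52), (R21, 52) ✓
(Category=P55, Stock=M48, SKU=O): rows 2, 11 → {Store,Aisle} = (R35, 58), (R35, 58) ✓
(Category=P26, Stock=M43, SKU=Q): rows 3, 4, 12 → {Store,Aisle} = (R89, 58), (R89, 58), (R89, 58) ✓
(Category=P46, Stock=M10, SKU=O): rows 5, 9 → {Store,Aisle} = (R66, 56), (R66, 56) ✓
(Category=P46, Stock=M48, SKU=Q): rows 6, 7, 10 → {Store,Aisle} = (R89, 54), (R89, 54), (R89, 54) ✓
Every {Category, Stock, SKU} value is associated with a single {Store, Aisle} value, so {Category, Stock, SKU} → {Store, Aisle} holds.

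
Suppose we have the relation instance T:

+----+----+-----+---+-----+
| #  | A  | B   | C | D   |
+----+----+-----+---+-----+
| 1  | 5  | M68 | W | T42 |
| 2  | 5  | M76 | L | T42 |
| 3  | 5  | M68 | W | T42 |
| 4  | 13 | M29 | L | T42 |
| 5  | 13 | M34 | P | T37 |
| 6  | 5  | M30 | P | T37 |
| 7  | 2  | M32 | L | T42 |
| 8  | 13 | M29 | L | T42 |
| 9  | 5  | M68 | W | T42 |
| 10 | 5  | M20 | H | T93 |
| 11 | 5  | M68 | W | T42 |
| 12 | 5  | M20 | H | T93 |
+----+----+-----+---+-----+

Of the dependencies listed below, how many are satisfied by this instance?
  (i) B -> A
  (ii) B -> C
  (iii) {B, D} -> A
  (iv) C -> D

(i) B -> A: every LHS value maps to a single RHS value — holds.
(ii) B -> C: every LHS value maps to a single RHS value — holds.
(iii) {B, D} -> A: every LHS value maps to a single RHS value — holds.
(iv) C -> D: every LHS value maps to a single RHS value — holds.
4 of the 4 dependencies hold.

4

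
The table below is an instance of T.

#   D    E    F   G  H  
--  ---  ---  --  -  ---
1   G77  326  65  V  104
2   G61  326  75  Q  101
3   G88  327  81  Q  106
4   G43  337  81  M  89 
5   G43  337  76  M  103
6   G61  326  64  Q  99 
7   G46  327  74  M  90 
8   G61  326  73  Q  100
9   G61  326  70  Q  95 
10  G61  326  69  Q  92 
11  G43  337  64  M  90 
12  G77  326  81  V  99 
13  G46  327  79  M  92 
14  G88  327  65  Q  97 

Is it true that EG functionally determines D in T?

(E=326, G=V): rows 1, 12 → D = G77, G77 ✓
(E=326, G=Q): rows 2, 6, 8, 9, 10 → D = G61, G61, G61, G61, G61 ✓
(E=327, G=Q): rows 3, 14 → D = G88, G88 ✓
(E=337, G=M): rows 4, 5, 11 → D = G43, G43, G43 ✓
(E=327, G=M): rows 7, 13 → D = G46, G46 ✓
Every EG value is associated with a single D value, so EG -> D holds.

Yes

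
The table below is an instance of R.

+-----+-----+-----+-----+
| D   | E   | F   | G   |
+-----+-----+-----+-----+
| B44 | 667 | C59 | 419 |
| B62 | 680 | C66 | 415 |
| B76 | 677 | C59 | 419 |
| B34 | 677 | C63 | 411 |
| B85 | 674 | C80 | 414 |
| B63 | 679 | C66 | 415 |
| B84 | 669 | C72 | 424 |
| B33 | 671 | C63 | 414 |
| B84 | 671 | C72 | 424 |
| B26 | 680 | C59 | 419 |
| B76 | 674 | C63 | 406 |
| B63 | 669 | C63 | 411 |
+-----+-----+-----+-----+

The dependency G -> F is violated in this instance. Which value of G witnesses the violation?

G=419: 3 rows → F = C59, C59, C59 ✓
G=415: 2 rows → F = C66, C66 ✓
G=411: 2 rows → F = C63, C63 ✓
G=414: 2 rows → F takes values {C80, C63} — violation
G=424: 2 rows → F = C72, C72 ✓
G=406: 1 row → F = C63 ✓
The only G value with inconsistent F is G=414.

414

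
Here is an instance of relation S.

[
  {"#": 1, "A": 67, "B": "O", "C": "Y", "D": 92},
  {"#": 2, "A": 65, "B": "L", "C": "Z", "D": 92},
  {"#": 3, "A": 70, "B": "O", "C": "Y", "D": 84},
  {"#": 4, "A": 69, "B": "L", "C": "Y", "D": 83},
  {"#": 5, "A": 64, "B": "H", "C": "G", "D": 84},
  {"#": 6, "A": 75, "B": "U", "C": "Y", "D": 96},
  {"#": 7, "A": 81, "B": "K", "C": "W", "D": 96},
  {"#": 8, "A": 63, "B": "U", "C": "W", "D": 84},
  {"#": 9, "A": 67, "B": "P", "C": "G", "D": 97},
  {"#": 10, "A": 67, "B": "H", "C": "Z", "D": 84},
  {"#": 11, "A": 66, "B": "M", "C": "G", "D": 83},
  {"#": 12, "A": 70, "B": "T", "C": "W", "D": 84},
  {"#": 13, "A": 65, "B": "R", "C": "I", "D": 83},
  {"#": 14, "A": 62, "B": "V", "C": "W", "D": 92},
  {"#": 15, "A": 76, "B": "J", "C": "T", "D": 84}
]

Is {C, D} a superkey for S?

Rows 8 and 12 have the same {C, D} value (C=W, D=84) but are distinct tuples, so {C, D} does not determine every attribute — not a superkey.

No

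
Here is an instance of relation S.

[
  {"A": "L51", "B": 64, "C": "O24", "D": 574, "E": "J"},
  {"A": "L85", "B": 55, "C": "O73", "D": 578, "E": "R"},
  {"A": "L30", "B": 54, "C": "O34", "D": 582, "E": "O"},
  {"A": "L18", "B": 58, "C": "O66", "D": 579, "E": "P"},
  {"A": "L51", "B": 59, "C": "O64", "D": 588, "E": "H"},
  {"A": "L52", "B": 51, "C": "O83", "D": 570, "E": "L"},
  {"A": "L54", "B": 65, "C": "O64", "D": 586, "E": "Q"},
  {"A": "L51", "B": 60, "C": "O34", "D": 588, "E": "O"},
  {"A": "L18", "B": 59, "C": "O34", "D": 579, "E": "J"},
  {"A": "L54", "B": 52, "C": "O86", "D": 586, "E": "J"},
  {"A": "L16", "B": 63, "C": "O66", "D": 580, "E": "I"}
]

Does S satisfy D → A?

Yes

D=574: 1 row → A = L51 ✓
D=578: 1 row → A = L85 ✓
D=582: 1 row → A = L30 ✓
D=579: 2 rows → A = L18, L18 ✓
D=588: 2 rows → A = L51, L51 ✓
D=570: 1 row → A = L52 ✓
D=586: 2 rows → A = L54, L54 ✓
D=580: 1 row → A = L16 ✓
Every D value is associated with a single A value, so D → A holds.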